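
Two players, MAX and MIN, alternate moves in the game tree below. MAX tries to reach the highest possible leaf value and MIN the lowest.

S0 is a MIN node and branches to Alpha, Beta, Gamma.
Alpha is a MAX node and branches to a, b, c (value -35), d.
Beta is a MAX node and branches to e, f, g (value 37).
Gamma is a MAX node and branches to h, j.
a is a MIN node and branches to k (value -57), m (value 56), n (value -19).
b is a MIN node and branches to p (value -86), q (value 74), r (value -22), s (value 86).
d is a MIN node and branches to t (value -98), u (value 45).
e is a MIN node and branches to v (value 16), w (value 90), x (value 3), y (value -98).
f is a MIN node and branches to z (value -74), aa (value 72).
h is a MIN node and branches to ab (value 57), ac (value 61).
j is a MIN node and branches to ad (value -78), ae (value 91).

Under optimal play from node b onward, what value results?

-86

b (MIN): min(-86, 74, -22, 86) = -86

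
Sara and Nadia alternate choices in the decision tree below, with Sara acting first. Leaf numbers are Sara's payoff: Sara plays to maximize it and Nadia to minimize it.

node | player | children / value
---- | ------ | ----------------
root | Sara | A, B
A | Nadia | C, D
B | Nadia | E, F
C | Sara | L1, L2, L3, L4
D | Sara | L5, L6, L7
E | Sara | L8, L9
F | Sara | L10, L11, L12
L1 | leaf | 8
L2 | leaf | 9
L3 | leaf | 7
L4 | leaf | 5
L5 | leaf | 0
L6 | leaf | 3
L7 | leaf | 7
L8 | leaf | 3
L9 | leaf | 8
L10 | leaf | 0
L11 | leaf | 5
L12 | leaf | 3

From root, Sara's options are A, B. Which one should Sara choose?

A

C (Sara): max(8, 9, 7, 5) = 9
D (Sara): max(0, 3, 7) = 7
A (Nadia): min(9, 7) = 7
E (Sara): max(3, 8) = 8
F (Sara): max(0, 5, 3) = 5
B (Nadia): min(8, 5) = 5
root (Sara): max(7, 5) = 7
Sara at root wants the highest of {A=7, B=5}, so chooses A.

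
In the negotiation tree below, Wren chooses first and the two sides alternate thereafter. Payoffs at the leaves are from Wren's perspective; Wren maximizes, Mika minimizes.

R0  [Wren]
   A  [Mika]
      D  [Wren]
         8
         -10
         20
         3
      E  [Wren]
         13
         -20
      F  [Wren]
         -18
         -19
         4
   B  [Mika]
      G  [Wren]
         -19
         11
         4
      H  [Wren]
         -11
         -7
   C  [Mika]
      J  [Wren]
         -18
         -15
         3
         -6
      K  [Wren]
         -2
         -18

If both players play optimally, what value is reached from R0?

4

D (Wren): max(8, -10, 20, 3) = 20
E (Wren): max(13, -20) = 13
F (Wren): max(-18, -19, 4) = 4
A (Mika): min(20, 13, 4) = 4
G (Wren): max(-19, 11, 4) = 11
H (Wren): max(-11, -7) = -7
B (Mika): min(11, -7) = -7
J (Wren): max(-18, -15, 3, -6) = 3
K (Wren): max(-2, -18) = -2
C (Mika): min(3, -2) = -2
R0 (Wren): max(4, -7, -2) = 4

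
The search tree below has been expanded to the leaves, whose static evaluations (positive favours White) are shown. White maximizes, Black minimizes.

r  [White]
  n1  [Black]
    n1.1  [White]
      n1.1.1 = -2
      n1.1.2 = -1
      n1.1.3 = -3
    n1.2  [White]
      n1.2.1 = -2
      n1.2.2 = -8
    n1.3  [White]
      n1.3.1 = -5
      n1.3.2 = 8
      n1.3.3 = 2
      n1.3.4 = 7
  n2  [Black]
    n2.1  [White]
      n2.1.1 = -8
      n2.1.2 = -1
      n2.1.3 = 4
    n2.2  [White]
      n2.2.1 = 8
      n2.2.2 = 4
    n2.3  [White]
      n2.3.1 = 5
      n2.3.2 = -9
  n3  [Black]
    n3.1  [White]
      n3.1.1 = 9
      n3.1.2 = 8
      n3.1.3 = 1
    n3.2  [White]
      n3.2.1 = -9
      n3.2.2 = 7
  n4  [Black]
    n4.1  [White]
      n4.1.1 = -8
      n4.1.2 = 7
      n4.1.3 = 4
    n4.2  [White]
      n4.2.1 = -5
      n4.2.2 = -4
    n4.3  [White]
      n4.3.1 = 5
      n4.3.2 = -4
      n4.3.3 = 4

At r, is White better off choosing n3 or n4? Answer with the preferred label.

n3.1 (White): max(9, 8, 1) = 9
n3.2 (White): max(-9, 7) = 7
n3 (Black): min(9, 7) = 7
n4.1 (White): max(-8, 7, 4) = 7
n4.2 (White): max(-5, -4) = -4
n4.3 (White): max(5, -4, 4) = 5
n4 (Black): min(7, -4, 5) = -4
White prefers the higher value; n3=7, n4=-4. n3 is better since 7 > -4.

n3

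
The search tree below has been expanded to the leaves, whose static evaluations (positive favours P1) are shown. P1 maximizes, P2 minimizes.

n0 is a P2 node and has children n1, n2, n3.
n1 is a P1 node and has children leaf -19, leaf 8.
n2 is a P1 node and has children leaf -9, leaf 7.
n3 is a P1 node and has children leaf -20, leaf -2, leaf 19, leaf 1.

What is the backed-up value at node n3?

n3 (P1): max(-20, -2, 19, 1) = 19

19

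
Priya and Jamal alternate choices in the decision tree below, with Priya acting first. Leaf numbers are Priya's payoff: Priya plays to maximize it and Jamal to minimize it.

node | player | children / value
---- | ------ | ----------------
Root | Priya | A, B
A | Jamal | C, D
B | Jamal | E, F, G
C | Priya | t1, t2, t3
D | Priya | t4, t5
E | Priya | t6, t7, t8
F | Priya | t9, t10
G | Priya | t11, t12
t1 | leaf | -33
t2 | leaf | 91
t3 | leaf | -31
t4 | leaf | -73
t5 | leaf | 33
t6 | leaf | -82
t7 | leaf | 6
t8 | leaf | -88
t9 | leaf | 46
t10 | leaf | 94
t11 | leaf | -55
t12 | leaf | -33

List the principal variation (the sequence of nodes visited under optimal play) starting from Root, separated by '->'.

Root -> A -> D -> t5

C (Priya): max(-33, 91, -31) = 91
D (Priya): max(-73, 33) = 33
A (Jamal): min(91, 33) = 33
E (Priya): max(-82, 6, -88) = 6
F (Priya): max(46, 94) = 94
G (Priya): max(-55, -33) = -33
B (Jamal): min(6, 94, -33) = -33
Root (Priya): max(33, -33) = 33
At Root, Priya picks A (highest: 33).
At A, Jamal picks D (lowest: 33).
At D, Priya picks t5 (highest: 33).
Terminal value 33.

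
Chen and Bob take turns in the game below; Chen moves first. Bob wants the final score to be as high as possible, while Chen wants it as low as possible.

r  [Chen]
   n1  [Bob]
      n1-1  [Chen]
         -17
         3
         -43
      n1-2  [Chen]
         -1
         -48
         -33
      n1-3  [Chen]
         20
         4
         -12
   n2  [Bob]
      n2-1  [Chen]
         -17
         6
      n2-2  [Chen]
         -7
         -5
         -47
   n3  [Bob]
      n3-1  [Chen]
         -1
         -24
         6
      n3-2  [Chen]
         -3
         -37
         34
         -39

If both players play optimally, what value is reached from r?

n1-1 (Chen): min(-17, 3, -43) = -43
n1-2 (Chen): min(-1, -48, -33) = -48
n1-3 (Chen): min(20, 4, -12) = -12
n1 (Bob): max(-43, -48, -12) = -12
n2-1 (Chen): min(-17, 6) = -17
n2-2 (Chen): min(-7, -5, -47) = -47
n2 (Bob): max(-17, -47) = -17
n3-1 (Chen): min(-1, -24, 6) = -24
n3-2 (Chen): min(-3, -37, 34, -39) = -39
n3 (Bob): max(-24, -39) = -24
r (Chen): min(-12, -17, -24) = -24

-24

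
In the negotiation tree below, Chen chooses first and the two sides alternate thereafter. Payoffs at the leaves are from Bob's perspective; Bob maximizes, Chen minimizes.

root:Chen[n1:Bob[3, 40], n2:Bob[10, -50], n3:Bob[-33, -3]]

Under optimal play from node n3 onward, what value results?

n3 (Bob): max(-33, -3) = -3

-3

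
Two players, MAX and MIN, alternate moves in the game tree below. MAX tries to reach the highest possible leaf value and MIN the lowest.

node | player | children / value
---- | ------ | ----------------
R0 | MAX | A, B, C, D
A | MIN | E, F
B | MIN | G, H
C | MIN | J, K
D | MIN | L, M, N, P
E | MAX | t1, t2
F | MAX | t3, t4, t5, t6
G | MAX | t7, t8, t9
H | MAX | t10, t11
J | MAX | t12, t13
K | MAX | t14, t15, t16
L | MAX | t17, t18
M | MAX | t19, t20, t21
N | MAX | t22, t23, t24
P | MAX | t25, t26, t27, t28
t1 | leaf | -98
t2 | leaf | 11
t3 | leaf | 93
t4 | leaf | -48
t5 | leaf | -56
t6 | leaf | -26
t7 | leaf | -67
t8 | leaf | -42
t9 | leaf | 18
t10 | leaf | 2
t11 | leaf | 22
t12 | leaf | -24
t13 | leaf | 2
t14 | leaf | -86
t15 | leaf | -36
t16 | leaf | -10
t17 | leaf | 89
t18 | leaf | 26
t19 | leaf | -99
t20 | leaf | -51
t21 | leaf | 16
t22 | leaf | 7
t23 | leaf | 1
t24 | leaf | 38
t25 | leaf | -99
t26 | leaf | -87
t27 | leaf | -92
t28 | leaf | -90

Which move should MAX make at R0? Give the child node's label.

B

E (MAX): max(-98, 11) = 11
F (MAX): max(93, -48, -56, -26) = 93
A (MIN): min(11, 93) = 11
G (MAX): max(-67, -42, 18) = 18
H (MAX): max(2, 22) = 22
B (MIN): min(18, 22) = 18
J (MAX): max(-24, 2) = 2
K (MAX): max(-86, -36, -10) = -10
C (MIN): min(2, -10) = -10
L (MAX): max(89, 26) = 89
M (MAX): max(-99, -51, 16) = 16
N (MAX): max(7, 1, 38) = 38
P (MAX): max(-99, -87, -92, -90) = -87
D (MIN): min(89, 16, 38, -87) = -87
R0 (MAX): max(11, 18, -10, -87) = 18
MAX at R0 wants the highest of {A=11, B=18, C=-10, D=-87}, so chooses B.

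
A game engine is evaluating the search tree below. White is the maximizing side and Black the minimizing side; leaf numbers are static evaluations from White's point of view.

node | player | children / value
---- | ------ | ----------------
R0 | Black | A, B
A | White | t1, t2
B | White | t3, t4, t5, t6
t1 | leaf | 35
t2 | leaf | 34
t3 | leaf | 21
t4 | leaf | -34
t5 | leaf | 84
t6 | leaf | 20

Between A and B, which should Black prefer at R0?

A

A (White): max(35, 34) = 35
B (White): max(21, -34, 84, 20) = 84
Black prefers the lower value; A=35, B=84. A is better since 35 < 84.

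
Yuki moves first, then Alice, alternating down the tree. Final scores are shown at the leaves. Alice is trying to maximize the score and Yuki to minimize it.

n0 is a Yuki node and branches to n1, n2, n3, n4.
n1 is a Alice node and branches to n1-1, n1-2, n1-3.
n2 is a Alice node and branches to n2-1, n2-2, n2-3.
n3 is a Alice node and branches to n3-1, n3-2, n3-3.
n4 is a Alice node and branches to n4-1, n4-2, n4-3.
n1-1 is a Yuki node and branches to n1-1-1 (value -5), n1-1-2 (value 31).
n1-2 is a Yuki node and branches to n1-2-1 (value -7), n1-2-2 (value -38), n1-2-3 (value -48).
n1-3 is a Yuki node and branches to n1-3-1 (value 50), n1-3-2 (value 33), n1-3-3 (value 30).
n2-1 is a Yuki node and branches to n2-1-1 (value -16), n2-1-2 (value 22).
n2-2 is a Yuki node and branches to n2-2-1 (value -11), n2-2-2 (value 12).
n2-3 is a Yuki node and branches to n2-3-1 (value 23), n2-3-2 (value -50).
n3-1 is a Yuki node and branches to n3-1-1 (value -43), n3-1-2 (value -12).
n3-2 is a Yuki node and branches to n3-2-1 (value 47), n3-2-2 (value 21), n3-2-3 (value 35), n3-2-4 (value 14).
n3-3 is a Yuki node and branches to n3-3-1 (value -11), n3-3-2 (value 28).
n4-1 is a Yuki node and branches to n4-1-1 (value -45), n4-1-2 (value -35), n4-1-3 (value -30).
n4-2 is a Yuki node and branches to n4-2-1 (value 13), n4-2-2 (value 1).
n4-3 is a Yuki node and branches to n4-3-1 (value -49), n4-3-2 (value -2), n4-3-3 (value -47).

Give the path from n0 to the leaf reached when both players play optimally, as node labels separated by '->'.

n1-1 (Yuki): min(-5, 31) = -5
n1-2 (Yuki): min(-7, -38, -48) = -48
n1-3 (Yuki): min(50, 33, 30) = 30
n1 (Alice): max(-5, -48, 30) = 30
n2-1 (Yuki): min(-16, 22) = -16
n2-2 (Yuki): min(-11, 12) = -11
n2-3 (Yuki): min(23, -50) = -50
n2 (Alice): max(-16, -11, -50) = -11
n3-1 (Yuki): min(-43, -12) = -43
n3-2 (Yuki): min(47, 21, 35, 14) = 14
n3-3 (Yuki): min(-11, 28) = -11
n3 (Alice): max(-43, 14, -11) = 14
n4-1 (Yuki): min(-45, -35, -30) = -45
n4-2 (Yuki): min(13, 1) = 1
n4-3 (Yuki): min(-49, -2, -47) = -49
n4 (Alice): max(-45, 1, -49) = 1
n0 (Yuki): min(30, -11, 14, 1) = -11
At n0, Yuki picks n2 (lowest: -11).
At n2, Alice picks n2-2 (highest: -11).
At n2-2, Yuki picks n2-2-1 (lowest: -11).
Terminal value -11.

n0 -> n2 -> n2-2 -> n2-2-1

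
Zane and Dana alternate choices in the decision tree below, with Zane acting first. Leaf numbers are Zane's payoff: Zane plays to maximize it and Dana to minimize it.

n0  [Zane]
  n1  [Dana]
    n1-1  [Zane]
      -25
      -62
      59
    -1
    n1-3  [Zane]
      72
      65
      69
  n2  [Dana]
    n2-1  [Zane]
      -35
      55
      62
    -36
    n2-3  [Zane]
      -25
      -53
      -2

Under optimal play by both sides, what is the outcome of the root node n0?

n1-1 (Zane): max(-25, -62, 59) = 59
n1-3 (Zane): max(72, 65, 69) = 72
n1 (Dana): min(59, -1, 72) = -1
n2-1 (Zane): max(-35, 55, 62) = 62
n2-3 (Zane): max(-25, -53, -2) = -2
n2 (Dana): min(62, -36, -2) = -36
n0 (Zane): max(-1, -36) = -1

-1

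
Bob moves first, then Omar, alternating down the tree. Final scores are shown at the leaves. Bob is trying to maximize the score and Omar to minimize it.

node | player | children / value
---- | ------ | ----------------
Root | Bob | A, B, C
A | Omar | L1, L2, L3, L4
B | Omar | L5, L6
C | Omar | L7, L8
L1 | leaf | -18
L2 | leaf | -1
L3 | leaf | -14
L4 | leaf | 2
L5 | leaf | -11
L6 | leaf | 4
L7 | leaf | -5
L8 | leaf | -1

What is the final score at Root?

A (Omar): min(-18, -1, -14, 2) = -18
B (Omar): min(-11, 4) = -11
C (Omar): min(-5, -1) = -5
Root (Bob): max(-18, -11, -5) = -5

-5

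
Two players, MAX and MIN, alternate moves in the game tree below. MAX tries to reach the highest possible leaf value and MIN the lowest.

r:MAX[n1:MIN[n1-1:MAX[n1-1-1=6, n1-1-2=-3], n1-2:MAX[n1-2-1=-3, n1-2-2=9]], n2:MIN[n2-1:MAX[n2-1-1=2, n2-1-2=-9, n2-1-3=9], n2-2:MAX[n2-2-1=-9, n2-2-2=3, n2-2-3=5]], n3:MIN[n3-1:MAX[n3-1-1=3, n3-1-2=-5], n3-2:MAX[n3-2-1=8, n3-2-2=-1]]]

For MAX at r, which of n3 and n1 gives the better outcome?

n3-1 (MAX): max(3, -5) = 3
n3-2 (MAX): max(8, -1) = 8
n3 (MIN): min(3, 8) = 3
n1-1 (MAX): max(6, -3) = 6
n1-2 (MAX): max(-3, 9) = 9
n1 (MIN): min(6, 9) = 6
MAX prefers the higher value; n3=3, n1=6. n1 is better since 6 > 3.

n1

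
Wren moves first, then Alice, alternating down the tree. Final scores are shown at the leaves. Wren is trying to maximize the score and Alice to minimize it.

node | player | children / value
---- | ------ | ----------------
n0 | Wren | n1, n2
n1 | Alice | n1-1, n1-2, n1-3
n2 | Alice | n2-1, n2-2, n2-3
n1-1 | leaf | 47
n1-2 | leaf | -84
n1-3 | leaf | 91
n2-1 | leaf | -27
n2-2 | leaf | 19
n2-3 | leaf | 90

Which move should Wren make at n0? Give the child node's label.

n1 (Alice): min(47, -84, 91) = -84
n2 (Alice): min(-27, 19, 90) = -27
n0 (Wren): max(-84, -27) = -27
Wren at n0 wants the highest of {n1=-84, n2=-27}, so chooses n2.

n2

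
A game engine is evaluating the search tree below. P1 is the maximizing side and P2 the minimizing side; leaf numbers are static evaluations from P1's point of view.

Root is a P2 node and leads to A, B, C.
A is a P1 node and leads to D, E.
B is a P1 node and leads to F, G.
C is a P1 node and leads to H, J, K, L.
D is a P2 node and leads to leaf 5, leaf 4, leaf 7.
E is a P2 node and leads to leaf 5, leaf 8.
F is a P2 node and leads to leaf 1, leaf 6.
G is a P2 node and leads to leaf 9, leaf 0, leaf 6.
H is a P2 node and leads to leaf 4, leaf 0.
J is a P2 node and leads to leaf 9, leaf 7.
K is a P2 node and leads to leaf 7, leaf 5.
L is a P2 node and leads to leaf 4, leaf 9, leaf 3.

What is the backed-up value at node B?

F (P2): min(1, 6) = 1
G (P2): min(9, 0, 6) = 0
B (P1): max(1, 0) = 1

1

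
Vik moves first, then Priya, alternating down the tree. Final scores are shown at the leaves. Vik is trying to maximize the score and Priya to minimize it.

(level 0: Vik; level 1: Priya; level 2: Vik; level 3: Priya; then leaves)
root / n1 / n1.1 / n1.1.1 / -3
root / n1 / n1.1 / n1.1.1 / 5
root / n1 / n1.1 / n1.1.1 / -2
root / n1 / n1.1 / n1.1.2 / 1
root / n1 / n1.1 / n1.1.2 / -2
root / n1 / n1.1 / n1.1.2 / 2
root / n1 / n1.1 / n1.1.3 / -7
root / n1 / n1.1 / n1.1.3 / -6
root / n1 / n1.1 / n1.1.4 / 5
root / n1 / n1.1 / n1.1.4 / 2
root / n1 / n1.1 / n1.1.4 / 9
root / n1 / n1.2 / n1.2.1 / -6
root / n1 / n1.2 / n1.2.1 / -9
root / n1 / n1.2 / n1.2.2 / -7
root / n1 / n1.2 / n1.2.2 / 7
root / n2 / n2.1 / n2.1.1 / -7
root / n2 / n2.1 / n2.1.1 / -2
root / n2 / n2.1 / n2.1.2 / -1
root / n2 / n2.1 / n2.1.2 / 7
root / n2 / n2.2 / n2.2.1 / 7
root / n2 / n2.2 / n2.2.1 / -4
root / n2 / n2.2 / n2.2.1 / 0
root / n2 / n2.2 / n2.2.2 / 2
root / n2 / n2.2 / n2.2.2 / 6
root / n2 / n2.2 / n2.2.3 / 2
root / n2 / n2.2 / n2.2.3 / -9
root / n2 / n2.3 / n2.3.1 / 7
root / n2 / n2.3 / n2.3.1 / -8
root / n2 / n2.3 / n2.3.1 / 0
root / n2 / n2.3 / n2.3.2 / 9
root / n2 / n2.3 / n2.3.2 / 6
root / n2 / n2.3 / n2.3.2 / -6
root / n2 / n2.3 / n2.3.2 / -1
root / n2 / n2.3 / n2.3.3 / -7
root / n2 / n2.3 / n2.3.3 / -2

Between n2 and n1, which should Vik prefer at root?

n2

n2.1.1 (Priya): min(-7, -2) = -7
n2.1.2 (Priya): min(-1, 7) = -1
n2.1 (Vik): max(-7, -1) = -1
n2.2.1 (Priya): min(7, -4, 0) = -4
n2.2.2 (Priya): min(2, 6) = 2
n2.2.3 (Priya): min(2, -9) = -9
n2.2 (Vik): max(-4, 2, -9) = 2
n2.3.1 (Priya): min(7, -8, 0) = -8
n2.3.2 (Priya): min(9, 6, -6, -1) = -6
n2.3.3 (Priya): min(-7, -2) = -7
n2.3 (Vik): max(-8, -6, -7) = -6
n2 (Priya): min(-1, 2, -6) = -6
n1.1.1 (Priya): min(-3, 5, -2) = -3
n1.1.2 (Priya): min(1, -2, 2) = -2
n1.1.3 (Priya): min(-7, -6) = -7
n1.1.4 (Priya): min(5, 2, 9) = 2
n1.1 (Vik): max(-3, -2, -7, 2) = 2
n1.2.1 (Priya): min(-6, -9) = -9
n1.2.2 (Priya): min(-7, 7) = -7
n1.2 (Vik): max(-9, -7) = -7
n1 (Priya): min(2, -7) = -7
Vik prefers the higher value; n2=-6, n1=-7. n2 is better since -6 > -7.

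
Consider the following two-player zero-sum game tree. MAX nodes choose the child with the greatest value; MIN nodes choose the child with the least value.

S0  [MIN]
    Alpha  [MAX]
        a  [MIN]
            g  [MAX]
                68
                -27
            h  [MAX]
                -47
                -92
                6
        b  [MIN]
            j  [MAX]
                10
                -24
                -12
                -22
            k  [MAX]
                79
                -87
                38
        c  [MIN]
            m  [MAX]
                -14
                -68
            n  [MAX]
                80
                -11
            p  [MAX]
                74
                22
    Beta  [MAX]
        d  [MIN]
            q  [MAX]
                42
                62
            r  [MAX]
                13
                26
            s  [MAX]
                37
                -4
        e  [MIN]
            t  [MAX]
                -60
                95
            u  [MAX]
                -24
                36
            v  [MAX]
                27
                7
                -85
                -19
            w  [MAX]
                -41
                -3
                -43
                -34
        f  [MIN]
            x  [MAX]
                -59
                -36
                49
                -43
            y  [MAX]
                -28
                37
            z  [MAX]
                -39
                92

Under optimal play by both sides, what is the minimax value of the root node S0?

10

g (MAX): max(68, -27) = 68
h (MAX): max(-47, -92, 6) = 6
a (MIN): min(68, 6) = 6
j (MAX): max(10, -24, -12, -22) = 10
k (MAX): max(79, -87, 38) = 79
b (MIN): min(10, 79) = 10
m (MAX): max(-14, -68) = -14
n (MAX): max(80, -11) = 80
p (MAX): max(74, 22) = 74
c (MIN): min(-14, 80, 74) = -14
Alpha (MAX): max(6, 10, -14) = 10
q (MAX): max(42, 62) = 62
r (MAX): max(13, 26) = 26
s (MAX): max(37, -4) = 37
d (MIN): min(62, 26, 37) = 26
t (MAX): max(-60, 95) = 95
u (MAX): max(-24, 36) = 36
v (MAX): max(27, 7, -85, -19) = 27
w (MAX): max(-41, -3, -43, -34) = -3
e (MIN): min(95, 36, 27, -3) = -3
x (MAX): max(-59, -36, 49, -43) = 49
y (MAX): max(-28, 37) = 37
z (MAX): max(-39, 92) = 92
f (MIN): min(49, 37, 92) = 37
Beta (MAX): max(26, -3, 37) = 37
S0 (MIN): min(10, 37) = 10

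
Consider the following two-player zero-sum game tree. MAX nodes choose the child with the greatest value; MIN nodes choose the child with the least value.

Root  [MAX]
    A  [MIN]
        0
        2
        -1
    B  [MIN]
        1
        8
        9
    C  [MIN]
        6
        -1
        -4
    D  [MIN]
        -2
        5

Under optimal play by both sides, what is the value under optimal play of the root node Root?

1

A (MIN): min(0, 2, -1) = -1
B (MIN): min(1, 8, 9) = 1
C (MIN): min(6, -1, -4) = -4
D (MIN): min(-2, 5) = -2
Root (MAX): max(-1, 1, -4, -2) = 1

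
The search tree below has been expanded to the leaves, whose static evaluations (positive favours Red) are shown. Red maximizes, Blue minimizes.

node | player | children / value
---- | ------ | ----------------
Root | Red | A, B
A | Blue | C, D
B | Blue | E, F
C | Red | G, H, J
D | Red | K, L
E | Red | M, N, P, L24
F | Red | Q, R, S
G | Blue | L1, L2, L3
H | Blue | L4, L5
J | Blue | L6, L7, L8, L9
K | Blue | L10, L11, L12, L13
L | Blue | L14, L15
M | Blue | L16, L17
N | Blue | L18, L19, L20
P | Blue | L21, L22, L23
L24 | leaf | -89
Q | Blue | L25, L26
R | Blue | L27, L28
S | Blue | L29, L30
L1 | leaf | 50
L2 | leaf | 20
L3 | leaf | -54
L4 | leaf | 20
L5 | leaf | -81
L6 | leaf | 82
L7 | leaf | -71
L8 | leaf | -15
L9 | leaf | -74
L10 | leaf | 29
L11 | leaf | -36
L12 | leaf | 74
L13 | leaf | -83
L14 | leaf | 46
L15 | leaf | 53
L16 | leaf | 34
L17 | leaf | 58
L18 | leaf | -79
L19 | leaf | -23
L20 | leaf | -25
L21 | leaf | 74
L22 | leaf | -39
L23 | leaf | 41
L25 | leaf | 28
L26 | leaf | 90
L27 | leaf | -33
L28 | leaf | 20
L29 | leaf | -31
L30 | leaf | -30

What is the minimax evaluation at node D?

46

K (Blue): min(29, -36, 74, -83) = -83
L (Blue): min(46, 53) = 46
D (Red): max(-83, 46) = 46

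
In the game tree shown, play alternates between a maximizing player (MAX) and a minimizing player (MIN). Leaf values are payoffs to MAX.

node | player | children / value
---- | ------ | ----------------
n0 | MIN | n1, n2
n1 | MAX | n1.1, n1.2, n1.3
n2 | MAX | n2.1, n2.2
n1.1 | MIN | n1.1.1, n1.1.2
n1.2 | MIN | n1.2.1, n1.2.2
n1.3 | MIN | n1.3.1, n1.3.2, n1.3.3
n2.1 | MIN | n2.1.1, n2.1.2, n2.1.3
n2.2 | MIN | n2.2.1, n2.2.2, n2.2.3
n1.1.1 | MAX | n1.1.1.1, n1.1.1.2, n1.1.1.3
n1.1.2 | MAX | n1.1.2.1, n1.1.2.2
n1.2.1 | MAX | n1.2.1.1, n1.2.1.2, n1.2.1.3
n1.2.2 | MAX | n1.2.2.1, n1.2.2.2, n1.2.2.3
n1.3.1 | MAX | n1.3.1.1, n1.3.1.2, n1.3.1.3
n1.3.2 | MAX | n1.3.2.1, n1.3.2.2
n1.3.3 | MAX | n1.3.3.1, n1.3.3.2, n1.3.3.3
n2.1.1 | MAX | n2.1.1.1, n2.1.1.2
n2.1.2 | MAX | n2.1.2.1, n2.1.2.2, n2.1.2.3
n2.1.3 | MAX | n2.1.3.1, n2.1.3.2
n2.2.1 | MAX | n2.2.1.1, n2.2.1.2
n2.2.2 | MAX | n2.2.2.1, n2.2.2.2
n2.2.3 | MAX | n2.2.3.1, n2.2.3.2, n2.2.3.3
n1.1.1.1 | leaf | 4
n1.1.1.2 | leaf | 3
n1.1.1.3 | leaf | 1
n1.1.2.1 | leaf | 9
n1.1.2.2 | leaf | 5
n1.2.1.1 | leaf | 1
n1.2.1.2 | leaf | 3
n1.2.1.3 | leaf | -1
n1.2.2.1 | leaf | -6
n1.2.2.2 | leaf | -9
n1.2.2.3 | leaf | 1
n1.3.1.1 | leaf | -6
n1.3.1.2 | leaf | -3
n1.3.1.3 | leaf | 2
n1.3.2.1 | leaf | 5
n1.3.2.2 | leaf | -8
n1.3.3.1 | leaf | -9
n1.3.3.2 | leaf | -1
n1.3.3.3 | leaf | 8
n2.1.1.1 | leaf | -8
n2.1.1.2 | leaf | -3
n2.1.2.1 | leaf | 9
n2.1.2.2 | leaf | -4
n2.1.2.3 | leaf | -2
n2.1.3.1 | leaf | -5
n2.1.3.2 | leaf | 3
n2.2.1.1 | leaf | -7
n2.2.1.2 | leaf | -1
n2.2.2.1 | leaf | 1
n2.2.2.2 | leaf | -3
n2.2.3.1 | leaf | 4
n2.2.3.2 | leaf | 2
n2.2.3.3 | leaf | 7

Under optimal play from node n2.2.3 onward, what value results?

7

n2.2.3 (MAX): max(4, 2, 7) = 7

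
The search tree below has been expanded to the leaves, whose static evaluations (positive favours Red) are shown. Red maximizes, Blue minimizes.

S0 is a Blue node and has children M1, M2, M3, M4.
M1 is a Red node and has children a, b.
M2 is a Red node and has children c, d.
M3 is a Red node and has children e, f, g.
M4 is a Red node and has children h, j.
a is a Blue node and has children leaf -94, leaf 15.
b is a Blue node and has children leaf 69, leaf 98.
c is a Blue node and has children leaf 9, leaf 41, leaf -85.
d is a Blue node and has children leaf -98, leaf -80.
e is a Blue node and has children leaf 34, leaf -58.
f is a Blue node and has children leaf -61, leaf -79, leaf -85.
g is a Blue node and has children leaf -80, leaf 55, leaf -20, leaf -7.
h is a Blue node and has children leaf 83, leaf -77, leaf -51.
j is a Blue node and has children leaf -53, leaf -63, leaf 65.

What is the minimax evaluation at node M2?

-85

c (Blue): min(9, 41, -85) = -85
d (Blue): min(-98, -80) = -98
M2 (Red): max(-85, -98) = -85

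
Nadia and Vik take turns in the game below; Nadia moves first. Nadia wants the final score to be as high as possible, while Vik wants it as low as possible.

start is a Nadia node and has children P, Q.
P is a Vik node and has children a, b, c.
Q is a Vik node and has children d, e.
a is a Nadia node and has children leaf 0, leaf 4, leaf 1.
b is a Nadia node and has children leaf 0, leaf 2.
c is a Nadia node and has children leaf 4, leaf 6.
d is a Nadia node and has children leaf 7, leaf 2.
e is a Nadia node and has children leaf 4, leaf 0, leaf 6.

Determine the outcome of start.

a (Nadia): max(0, 4, 1) = 4
b (Nadia): max(0, 2) = 2
c (Nadia): max(4, 6) = 6
P (Vik): min(4, 2, 6) = 2
d (Nadia): max(7, 2) = 7
e (Nadia): max(4, 0, 6) = 6
Q (Vik): min(7, 6) = 6
start (Nadia): max(2, 6) = 6

6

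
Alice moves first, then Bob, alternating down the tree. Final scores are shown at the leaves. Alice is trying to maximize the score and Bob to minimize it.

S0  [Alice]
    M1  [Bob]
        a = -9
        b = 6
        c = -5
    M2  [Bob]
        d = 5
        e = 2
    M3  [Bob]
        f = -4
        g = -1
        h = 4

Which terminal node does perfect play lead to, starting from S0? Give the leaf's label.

e

M1 (Bob): min(-9, 6, -5) = -9
M2 (Bob): min(5, 2) = 2
M3 (Bob): min(-4, -1, 4) = -4
S0 (Alice): max(-9, 2, -4) = 2
At S0, Alice picks M2 (highest: 2).
At M2, Bob picks e (lowest: 2).
Terminal value 2.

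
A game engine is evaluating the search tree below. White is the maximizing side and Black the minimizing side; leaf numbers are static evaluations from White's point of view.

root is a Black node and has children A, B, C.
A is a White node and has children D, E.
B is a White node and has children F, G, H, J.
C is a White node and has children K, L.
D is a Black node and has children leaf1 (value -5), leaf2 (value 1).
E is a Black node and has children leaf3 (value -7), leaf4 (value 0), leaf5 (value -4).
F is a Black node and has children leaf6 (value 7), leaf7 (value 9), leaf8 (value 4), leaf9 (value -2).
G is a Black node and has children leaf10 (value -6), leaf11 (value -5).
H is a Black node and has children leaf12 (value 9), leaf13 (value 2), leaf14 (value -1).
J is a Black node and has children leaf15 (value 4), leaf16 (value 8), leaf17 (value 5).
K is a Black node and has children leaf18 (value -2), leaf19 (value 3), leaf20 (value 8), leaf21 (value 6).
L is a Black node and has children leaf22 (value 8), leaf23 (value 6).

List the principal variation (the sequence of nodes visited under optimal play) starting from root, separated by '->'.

root -> A -> D -> leaf1

D (Black): min(-5, 1) = -5
E (Black): min(-7, 0, -4) = -7
A (White): max(-5, -7) = -5
F (Black): min(7, 9, 4, -2) = -2
G (Black): min(-6, -5) = -6
H (Black): min(9, 2, -1) = -1
J (Black): min(4, 8, 5) = 4
B (White): max(-2, -6, -1, 4) = 4
K (Black): min(-2, 3, 8, 6) = -2
L (Black): min(8, 6) = 6
C (White): max(-2, 6) = 6
root (Black): min(-5, 4, 6) = -5
At root, Black picks A (lowest: -5).
At A, White picks D (highest: -5).
At D, Black picks leaf1 (lowest: -5).
Terminal value -5.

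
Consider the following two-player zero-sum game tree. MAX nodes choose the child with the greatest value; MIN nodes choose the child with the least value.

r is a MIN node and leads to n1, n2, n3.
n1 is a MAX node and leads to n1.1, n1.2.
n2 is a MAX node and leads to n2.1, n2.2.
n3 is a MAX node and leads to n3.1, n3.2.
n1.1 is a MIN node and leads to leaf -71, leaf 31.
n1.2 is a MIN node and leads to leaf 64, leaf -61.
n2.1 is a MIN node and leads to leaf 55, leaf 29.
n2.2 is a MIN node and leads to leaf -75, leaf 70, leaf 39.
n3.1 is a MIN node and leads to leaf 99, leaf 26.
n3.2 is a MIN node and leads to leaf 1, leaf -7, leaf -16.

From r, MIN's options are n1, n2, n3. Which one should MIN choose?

n1

n1.1 (MIN): min(-71, 31) = -71
n1.2 (MIN): min(64, -61) = -61
n1 (MAX): max(-71, -61) = -61
n2.1 (MIN): min(55, 29) = 29
n2.2 (MIN): min(-75, 70, 39) = -75
n2 (MAX): max(29, -75) = 29
n3.1 (MIN): min(99, 26) = 26
n3.2 (MIN): min(1, -7, -16) = -16
n3 (MAX): max(26, -16) = 26
r (MIN): min(-61, 29, 26) = -61
MIN at r wants the lowest of {n1=-61, n2=29, n3=26}, so chooses n1.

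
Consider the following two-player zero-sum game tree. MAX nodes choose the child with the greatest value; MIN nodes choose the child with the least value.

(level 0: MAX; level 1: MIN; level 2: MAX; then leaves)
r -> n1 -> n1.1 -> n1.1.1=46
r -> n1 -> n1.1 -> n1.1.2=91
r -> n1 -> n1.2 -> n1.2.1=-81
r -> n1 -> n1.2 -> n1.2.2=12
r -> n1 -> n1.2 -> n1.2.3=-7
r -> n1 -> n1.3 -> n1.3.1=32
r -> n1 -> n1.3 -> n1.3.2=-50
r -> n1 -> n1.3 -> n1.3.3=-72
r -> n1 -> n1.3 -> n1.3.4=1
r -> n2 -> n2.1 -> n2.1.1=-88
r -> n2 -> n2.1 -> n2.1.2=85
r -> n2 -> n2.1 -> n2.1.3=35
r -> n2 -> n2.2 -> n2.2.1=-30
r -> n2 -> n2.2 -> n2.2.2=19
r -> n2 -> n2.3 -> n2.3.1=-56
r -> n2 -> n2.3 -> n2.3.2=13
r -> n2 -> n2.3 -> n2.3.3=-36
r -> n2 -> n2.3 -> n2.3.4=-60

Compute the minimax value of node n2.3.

13

n2.3 (MAX): max(-56, 13, -36, -60) = 13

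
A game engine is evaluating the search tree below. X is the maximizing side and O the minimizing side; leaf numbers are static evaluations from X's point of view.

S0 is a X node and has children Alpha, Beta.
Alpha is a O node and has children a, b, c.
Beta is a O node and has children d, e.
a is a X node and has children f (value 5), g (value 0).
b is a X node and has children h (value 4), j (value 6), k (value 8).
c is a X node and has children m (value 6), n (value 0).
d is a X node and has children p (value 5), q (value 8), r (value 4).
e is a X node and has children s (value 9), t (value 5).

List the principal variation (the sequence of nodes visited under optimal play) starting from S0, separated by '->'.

a (X): max(5, 0) = 5
b (X): max(4, 6, 8) = 8
c (X): max(6, 0) = 6
Alpha (O): min(5, 8, 6) = 5
d (X): max(5, 8, 4) = 8
e (X): max(9, 5) = 9
Beta (O): min(8, 9) = 8
S0 (X): max(5, 8) = 8
At S0, X picks Beta (highest: 8).
At Beta, O picks d (lowest: 8).
At d, X picks q (highest: 8).
Terminal value 8.

S0 -> Beta -> d -> q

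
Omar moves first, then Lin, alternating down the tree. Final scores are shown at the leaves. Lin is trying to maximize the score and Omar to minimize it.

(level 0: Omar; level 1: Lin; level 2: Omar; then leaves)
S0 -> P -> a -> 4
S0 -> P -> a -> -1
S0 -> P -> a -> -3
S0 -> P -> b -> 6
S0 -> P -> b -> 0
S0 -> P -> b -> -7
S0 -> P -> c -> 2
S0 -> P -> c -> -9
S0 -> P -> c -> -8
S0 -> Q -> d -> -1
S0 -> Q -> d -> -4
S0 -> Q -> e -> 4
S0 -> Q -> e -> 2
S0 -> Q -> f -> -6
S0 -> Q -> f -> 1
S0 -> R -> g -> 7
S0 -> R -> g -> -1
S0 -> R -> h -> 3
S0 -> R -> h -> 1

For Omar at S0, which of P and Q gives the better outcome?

a (Omar): min(4, -1, -3) = -3
b (Omar): min(6, 0, -7) = -7
c (Omar): min(2, -9, -8) = -9
P (Lin): max(-3, -7, -9) = -3
d (Omar): min(-1, -4) = -4
e (Omar): min(4, 2) = 2
f (Omar): min(-6, 1) = -6
Q (Lin): max(-4, 2, -6) = 2
Omar prefers the lower value; P=-3, Q=2. P is better since -3 < 2.

P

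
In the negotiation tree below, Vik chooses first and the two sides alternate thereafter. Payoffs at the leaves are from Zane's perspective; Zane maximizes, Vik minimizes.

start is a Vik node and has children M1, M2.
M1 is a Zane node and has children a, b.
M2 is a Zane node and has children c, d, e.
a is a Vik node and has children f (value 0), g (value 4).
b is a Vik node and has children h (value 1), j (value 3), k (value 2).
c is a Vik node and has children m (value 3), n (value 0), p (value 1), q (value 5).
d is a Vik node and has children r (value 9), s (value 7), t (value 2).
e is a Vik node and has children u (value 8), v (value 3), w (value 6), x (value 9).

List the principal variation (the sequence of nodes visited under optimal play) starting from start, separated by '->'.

start -> M1 -> b -> h

a (Vik): min(0, 4) = 0
b (Vik): min(1, 3, 2) = 1
M1 (Zane): max(0, 1) = 1
c (Vik): min(3, 0, 1, 5) = 0
d (Vik): min(9, 7, 2) = 2
e (Vik): min(8, 3, 6, 9) = 3
M2 (Zane): max(0, 2, 3) = 3
start (Vik): min(1, 3) = 1
At start, Vik picks M1 (lowest: 1).
At M1, Zane picks b (highest: 1).
At b, Vik picks h (lowest: 1).
Terminal value 1.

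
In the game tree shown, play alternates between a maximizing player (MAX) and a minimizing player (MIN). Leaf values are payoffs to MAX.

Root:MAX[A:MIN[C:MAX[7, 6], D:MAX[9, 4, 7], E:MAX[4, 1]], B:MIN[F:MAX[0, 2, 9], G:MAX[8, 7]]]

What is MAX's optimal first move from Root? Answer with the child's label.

C (MAX): max(7, 6) = 7
D (MAX): max(9, 4, 7) = 9
E (MAX): max(4, 1) = 4
A (MIN): min(7, 9, 4) = 4
F (MAX): max(0, 2, 9) = 9
G (MAX): max(8, 7) = 8
B (MIN): min(9, 8) = 8
Root (MAX): max(4, 8) = 8
MAX at Root wants the highest of {A=4, B=8}, so chooses B.

B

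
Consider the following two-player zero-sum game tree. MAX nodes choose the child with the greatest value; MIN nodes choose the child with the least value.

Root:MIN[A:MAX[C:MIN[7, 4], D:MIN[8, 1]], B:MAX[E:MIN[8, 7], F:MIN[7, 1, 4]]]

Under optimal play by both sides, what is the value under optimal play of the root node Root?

C (MIN): min(7, 4) = 4
D (MIN): min(8, 1) = 1
A (MAX): max(4, 1) = 4
E (MIN): min(8, 7) = 7
F (MIN): min(7, 1, 4) = 1
B (MAX): max(7, 1) = 7
Root (MIN): min(4, 7) = 4

4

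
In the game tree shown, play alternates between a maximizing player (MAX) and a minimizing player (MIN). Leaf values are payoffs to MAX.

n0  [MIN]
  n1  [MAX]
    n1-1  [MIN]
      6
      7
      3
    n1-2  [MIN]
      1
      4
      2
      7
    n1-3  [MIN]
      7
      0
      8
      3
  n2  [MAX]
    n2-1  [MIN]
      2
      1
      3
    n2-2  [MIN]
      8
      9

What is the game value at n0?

3

n1-1 (MIN): min(6, 7, 3) = 3
n1-2 (MIN): min(1, 4, 2, 7) = 1
n1-3 (MIN): min(7, 0, 8, 3) = 0
n1 (MAX): max(3, 1, 0) = 3
n2-1 (MIN): min(2, 1, 3) = 1
n2-2 (MIN): min(8, 9) = 8
n2 (MAX): max(1, 8) = 8
n0 (MIN): min(3, 8) = 3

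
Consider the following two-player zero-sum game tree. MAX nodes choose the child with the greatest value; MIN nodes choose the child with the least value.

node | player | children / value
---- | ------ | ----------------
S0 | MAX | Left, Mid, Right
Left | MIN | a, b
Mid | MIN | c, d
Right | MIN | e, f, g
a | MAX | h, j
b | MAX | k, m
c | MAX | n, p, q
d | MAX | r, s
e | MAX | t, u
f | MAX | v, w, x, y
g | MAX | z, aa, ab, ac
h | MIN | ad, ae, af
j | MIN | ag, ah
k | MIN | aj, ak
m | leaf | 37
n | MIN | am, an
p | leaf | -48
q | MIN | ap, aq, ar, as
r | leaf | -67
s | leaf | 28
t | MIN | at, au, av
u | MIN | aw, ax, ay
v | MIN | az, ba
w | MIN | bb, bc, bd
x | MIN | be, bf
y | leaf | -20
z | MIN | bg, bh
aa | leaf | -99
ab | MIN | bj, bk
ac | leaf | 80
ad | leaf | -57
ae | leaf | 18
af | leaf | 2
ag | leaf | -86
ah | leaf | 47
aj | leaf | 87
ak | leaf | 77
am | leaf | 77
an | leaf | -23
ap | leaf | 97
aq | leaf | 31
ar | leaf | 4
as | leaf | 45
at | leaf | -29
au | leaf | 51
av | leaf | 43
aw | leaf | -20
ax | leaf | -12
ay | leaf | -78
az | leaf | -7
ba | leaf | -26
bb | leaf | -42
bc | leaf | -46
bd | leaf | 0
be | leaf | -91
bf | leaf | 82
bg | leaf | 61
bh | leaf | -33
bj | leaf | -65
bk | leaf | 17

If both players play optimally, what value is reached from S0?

4

h (MIN): min(-57, 18, 2) = -57
j (MIN): min(-86, 47) = -86
a (MAX): max(-57, -86) = -57
k (MIN): min(87, 77) = 77
b (MAX): max(77, 37) = 77
Left (MIN): min(-57, 77) = -57
n (MIN): min(77, -23) = -23
q (MIN): min(97, 31, 4, 45) = 4
c (MAX): max(-23, -48, 4) = 4
d (MAX): max(-67, 28) = 28
Mid (MIN): min(4, 28) = 4
t (MIN): min(-29, 51, 43) = -29
u (MIN): min(-20, -12, -78) = -78
e (MAX): max(-29, -78) = -29
v (MIN): min(-7, -26) = -26
w (MIN): min(-42, -46, 0) = -46
x (MIN): min(-91, 82) = -91
f (MAX): max(-26, -46, -91, -20) = -20
z (MIN): min(61, -33) = -33
ab (MIN): min(-65, 17) = -65
g (MAX): max(-33, -99, -65, 80) = 80
Right (MIN): min(-29, -20, 80) = -29
S0 (MAX): max(-57, 4, -29) = 4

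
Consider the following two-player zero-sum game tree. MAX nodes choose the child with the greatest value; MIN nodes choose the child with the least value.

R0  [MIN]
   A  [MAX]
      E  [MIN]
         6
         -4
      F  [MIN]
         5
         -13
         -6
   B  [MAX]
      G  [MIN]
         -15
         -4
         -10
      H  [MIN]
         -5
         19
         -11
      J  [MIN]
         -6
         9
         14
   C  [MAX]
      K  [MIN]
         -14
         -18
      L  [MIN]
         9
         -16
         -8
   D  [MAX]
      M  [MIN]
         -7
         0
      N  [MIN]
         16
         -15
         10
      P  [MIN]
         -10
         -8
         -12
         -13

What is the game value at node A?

E (MIN): min(6, -4) = -4
F (MIN): min(5, -13, -6) = -13
A (MAX): max(-4, -13) = -4

-4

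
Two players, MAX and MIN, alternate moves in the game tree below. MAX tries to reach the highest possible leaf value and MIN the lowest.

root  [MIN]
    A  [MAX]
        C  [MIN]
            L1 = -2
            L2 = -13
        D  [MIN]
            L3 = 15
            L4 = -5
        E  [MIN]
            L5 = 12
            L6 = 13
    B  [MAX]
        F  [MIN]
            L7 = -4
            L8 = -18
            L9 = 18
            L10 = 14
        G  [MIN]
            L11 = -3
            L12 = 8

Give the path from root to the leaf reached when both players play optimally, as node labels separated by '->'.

root -> B -> G -> L11

C (MIN): min(-2, -13) = -13
D (MIN): min(15, -5) = -5
E (MIN): min(12, 13) = 12
A (MAX): max(-13, -5, 12) = 12
F (MIN): min(-4, -18, 18, 14) = -18
G (MIN): min(-3, 8) = -3
B (MAX): max(-18, -3) = -3
root (MIN): min(12, -3) = -3
At root, MIN picks B (lowest: -3).
At B, MAX picks G (highest: -3).
At G, MIN picks L11 (lowest: -3).
Terminal value -3.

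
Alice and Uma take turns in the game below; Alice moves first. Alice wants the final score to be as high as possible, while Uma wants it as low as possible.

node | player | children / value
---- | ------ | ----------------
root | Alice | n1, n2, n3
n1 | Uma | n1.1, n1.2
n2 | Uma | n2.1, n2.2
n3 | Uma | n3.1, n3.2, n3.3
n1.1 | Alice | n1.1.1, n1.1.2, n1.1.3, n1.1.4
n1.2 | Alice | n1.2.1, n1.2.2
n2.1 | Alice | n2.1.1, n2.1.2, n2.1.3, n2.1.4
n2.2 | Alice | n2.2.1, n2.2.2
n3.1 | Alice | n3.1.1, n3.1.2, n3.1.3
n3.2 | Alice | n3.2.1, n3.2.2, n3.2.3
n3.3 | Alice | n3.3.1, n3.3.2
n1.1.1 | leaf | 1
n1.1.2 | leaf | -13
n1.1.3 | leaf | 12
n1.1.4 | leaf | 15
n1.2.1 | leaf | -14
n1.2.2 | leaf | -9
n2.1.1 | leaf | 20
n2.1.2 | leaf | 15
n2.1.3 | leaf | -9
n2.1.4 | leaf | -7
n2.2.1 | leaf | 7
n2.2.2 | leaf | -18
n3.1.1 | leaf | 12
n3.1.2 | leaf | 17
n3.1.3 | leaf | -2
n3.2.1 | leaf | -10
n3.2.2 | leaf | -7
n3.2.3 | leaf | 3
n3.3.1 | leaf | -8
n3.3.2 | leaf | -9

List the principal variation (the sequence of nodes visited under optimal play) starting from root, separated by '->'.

n1.1 (Alice): max(1, -13, 12, 15) = 15
n1.2 (Alice): max(-14, -9) = -9
n1 (Uma): min(15, -9) = -9
n2.1 (Alice): max(20, 15, -9, -7) = 20
n2.2 (Alice): max(7, -18) = 7
n2 (Uma): min(20, 7) = 7
n3.1 (Alice): max(12, 17, -2) = 17
n3.2 (Alice): max(-10, -7, 3) = 3
n3.3 (Alice): max(-8, -9) = -8
n3 (Uma): min(17, 3, -8) = -8
root (Alice): max(-9, 7, -8) = 7
At root, Alice picks n2 (highest: 7).
At n2, Uma picks n2.2 (lowest: 7).
At n2.2, Alice picks n2.2.1 (highest: 7).
Terminal value 7.

root -> n2 -> n2.2 -> n2.2.1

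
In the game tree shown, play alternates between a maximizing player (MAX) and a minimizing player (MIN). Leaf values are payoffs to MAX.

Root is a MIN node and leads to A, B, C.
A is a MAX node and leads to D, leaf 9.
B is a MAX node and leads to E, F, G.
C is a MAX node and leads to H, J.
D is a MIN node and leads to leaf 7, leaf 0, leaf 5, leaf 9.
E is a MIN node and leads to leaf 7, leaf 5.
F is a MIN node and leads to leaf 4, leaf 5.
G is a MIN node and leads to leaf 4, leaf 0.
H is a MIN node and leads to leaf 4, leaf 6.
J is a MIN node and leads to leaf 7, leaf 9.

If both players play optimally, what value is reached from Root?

D (MIN): min(7, 0, 5, 9) = 0
A (MAX): max(0, 9) = 9
E (MIN): min(7, 5) = 5
F (MIN): min(4, 5) = 4
G (MIN): min(4, 0) = 0
B (MAX): max(5, 4, 0) = 5
H (MIN): min(4, 6) = 4
J (MIN): min(7, 9) = 7
C (MAX): max(4, 7) = 7
Root (MIN): min(9, 5, 7) = 5

5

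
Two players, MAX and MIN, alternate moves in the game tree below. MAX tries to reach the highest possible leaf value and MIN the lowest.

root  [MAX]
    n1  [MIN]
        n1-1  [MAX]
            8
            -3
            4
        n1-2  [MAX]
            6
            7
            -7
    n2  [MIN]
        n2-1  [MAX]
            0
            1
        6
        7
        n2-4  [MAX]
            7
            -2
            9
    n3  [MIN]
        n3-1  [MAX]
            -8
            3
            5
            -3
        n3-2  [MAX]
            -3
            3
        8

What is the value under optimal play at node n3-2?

3

n3-2 (MAX): max(-3, 3) = 3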